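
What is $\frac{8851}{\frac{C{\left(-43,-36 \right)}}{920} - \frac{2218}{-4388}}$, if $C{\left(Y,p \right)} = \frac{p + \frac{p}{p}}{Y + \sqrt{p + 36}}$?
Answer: $\frac{76821935864}{4394883} \approx 17480.0$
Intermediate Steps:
$C{\left(Y,p \right)} = \frac{1 + p}{Y + \sqrt{36 + p}}$ ($C{\left(Y,p \right)} = \frac{p + 1}{Y + \sqrt{36 + p}} = \frac{1 + p}{Y + \sqrt{36 + p}}$)
$\frac{8851}{\frac{C{\left(-43,-36 \right)}}{920} - \frac{2218}{-4388}} = \frac{8851}{\frac{\frac{1}{-43 + \sqrt{36 - 36}} \left(1 - 36\right)}{920} - \frac{2218}{-4388}} = \frac{8851}{\frac{1}{-43 + \sqrt{0}} \left(-35\right) \frac{1}{920} - - \frac{1109}{2194}} = \frac{8851}{\frac{1}{-43 + 0} \left(-35\right) \frac{1}{920} + \frac{1109}{2194}} = \frac{8851}{\frac{1}{-43} \left(-35\right) \frac{1}{920} + \frac{1109}{2194}} = \frac{8851}{\left(- \frac{1}{43}\right) \left(-35\right) \frac{1}{920} + \frac{1109}{2194}} = \frac{8851}{\frac{35}{43} \cdot \frac{1}{920} + \frac{1109}{2194}} = \frac{8851}{\frac{7}{7912} + \frac{1109}{2194}} = \frac{8851}{\frac{4394883}{8679464}} = 8851 \cdot \frac{8679464}{4394883} = \frac{76821935864}{4394883}$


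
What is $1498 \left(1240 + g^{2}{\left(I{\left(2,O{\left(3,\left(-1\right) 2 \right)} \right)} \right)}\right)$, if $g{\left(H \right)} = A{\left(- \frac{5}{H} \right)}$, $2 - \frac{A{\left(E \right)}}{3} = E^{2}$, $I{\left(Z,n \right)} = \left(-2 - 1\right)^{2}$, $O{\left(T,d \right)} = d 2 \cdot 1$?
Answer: $\frac{1382248042}{729} \approx 1.8961 \cdot 10^{6}$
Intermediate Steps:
$O{\left(T,d \right)} = 2 d$ ($O{\left(T,d \right)} = 2 d 1 = 2 d$)
$I{\left(Z,n \right)} = 9$ ($I{\left(Z,n \right)} = \left(-3\right)^{2} = 9$)
$A{\left(E \right)} = 6 - 3 E^{2}$
$g{\left(H \right)} = 6 - \frac{75}{H^{2}}$ ($g{\left(H \right)} = 6 - 3 \left(- \frac{5}{H}\right)^{2} = 6 - 3 \frac{25}{H^{2}} = 6 - \frac{75}{H^{2}}$)
$1498 \left(1240 + g^{2}{\left(I{\left(2,O{\left(3,\left(-1\right) 2 \right)} \right)} \right)}\right) = 1498 \left(1240 + \left(6 - \frac{75}{81}\right)^{2}\right) = 1498 \left(1240 + \left(6 - \frac{25}{27}\right)^{2}\right) = 1498 \left(1240 + \left(\frac{137}{27}\right)^{2}\right) = 1498 \left(1240 + \frac{18769}{729}\right) = 1498 \cdot \frac{922729}{729} = \frac{1382248042}{729}$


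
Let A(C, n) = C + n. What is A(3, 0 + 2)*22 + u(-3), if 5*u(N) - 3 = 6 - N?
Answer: 562/5 ≈ 112.40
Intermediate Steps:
u(N) = 9/5 - N/5 (u(N) = ⅗ + (6 - N)/5 = ⅗ + (6/5 - N/5) = 9/5 - N/5)
A(3, 0 + 2)*22 + u(-3) = (3 + (0 + 2))*22 + (9/5 - ⅕*(-3)) = (3 + 2)*22 + (9/5 + ⅗) = 5*22 + 12/5 = 110 + 12/5 = 562/5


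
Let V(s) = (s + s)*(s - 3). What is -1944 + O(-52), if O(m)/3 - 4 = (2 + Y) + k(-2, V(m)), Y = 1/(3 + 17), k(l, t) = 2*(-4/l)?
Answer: -38277/20 ≈ -1913.8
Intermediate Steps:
V(s) = 2*s*(-3 + s) (V(s) = (2*s)*(-3 + s) = 2*s*(-3 + s))
k(l, t) = -8/l
Y = 1/20 ≈ 0.050000
O(m) = 603/20 (O(m) = 12 + 3*((2 + 1/20) - 8/(-2)) = 12 + 3*(41/20 - 8*(-½)) = 12 + 3*(41/20 + 4) = 12 + 3*(121/20) = 12 + 363/20 = 603/20)
-1944 + O(-52) = -1944 + 603/20 = -38277/20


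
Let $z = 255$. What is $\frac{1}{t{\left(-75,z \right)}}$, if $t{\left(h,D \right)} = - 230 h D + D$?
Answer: $\frac{1}{4399005} \approx 2.2732 \cdot 10^{-7}$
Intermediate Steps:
$t{\left(h,D \right)} = D - 230 D h$ ($t{\left(h,D \right)} = - 230 D h + D = D - 230 D h$)
$\frac{1}{t{\left(-75,z \right)}} = \frac{1}{255 \left(1 - -17250\right)} = \frac{1}{255 \left(1 + 17250\right)} = \frac{1}{255 \cdot 17251} = \frac{1}{4399005}$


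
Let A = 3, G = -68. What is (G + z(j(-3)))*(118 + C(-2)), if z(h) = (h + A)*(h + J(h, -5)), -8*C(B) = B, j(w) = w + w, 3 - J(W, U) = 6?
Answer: -19393/4 ≈ -4848.3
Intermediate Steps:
J(W, U) = -3 (J(W, U) = 3 - 1*6 = 3 - 6 = -3)
j(w) = 2*w
C(B) = -B/8
z(h) = (-3 + h)*(3 + h) (z(h) = (h + 3)*(h - 3) = (3 + h)*(-3 + h) = (-3 + h)*(3 + h))
(G + z(j(-3)))*(118 + C(-2)) = (-68 + (-9 + (2*(-3))²))*(118 - ⅛*(-2)) = (-68 + (-9 + (-6)²))*(118 + ¼) = (-68 + (-9 + 36))*(473/4) = (-68 + 27)*(473/4) = -41*473/4 = -19393/4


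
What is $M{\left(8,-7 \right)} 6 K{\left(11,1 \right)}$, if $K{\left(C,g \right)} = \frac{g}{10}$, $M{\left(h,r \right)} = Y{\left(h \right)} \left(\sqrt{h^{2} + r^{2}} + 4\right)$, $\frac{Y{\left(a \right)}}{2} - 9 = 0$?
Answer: $\frac{216}{5} + \frac{54 \sqrt{113}}{5} \approx 158.01$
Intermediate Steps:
$Y{\left(a \right)} = 18$ ($Y{\left(a \right)} = 18 + 2 \cdot 0 = 18 + 0 = 18$)
$M{\left(h,r \right)} = 72 + 18 \sqrt{h^{2} + r^{2}}$ ($M{\left(h,r \right)} = 18 \left(\sqrt{h^{2} + r^{2}} + 4\right) = 18 \left(4 + \sqrt{h^{2} + r^{2}}\right) = 72 + 18 \sqrt{h^{2} + r^{2}}$)
$K{\left(C,g \right)} = \frac{g}{10}$ ($K{\left(C,g \right)} = g \frac{1}{10} = \frac{g}{10}$)
$M{\left(8,-7 \right)} 6 K{\left(11,1 \right)} = \left(72 + 18 \sqrt{8^{2} + \left(-7\right)^{2}}\right) 6 \cdot \frac{1}{10} \cdot 1 = \left(72 + 18 \sqrt{64 + 49}\right) 6 \cdot \frac{1}{10} = \left(72 + 18 \sqrt{113}\right) 6 \cdot \frac{1}{10} = \left(432 + 108 \sqrt{113}\right) \frac{1}{10} = \frac{216}{5} + \frac{54 \sqrt{113}}{5}$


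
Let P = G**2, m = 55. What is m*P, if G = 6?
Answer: 1980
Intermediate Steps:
P = 36 (P = 6**2 = 36)
m*P = 55*36 = 1980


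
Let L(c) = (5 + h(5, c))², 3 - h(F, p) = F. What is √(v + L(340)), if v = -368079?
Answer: I*√368070 ≈ 606.69*I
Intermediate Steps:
h(F, p) = 3 - F
L(c) = 9 (L(c) = (5 + (3 - 1*5))² = (5 + (3 - 5))² = (5 - 2)² = 3² = 9)
√(v + L(340)) = √(-368079 + 9) = √(-368070) = I*√368070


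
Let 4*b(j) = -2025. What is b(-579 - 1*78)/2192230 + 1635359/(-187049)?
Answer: -2868142203301/328043543416 ≈ -8.7432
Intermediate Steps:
b(j) = -2025/4 (b(j) = (¼)*(-2025) = -2025/4)
b(-579 - 1*78)/2192230 + 1635359/(-187049) = -2025/4/2192230 + 1635359/(-187049) = -2025/4*1/2192230 + 1635359*(-1/187049) = -405/1753784 - 1635359/187049 = -2868142203301/328043543416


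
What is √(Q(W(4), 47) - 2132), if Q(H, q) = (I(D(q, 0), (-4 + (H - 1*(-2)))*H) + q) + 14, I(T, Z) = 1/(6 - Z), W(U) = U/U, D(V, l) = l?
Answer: 4*I*√6342/7 ≈ 45.507*I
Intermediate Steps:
W(U) = 1
Q(H, q) = 14 + q - 1/(-6 + H*(-2 + H)) (Q(H, q) = (-1/(-6 + (-4 + (H - 1*(-2)))*H) + q) + 14 = (-1/(-6 + (-4 + (H + 2))*H) + q) + 14 = (-1/(-6 + (-4 + (2 + H))*H) + q) + 14 = (-1/(-6 + (-2 + H)*H) + q) + 14 = (-1/(-6 + H*(-2 + H)) + q) + 14 = (q - 1/(-6 + H*(-2 + H))) + 14 = 14 + q - 1/(-6 + H*(-2 + H)))
√(Q(W(4), 47) - 2132) = √((-1 + (-6 + 1*(-2 + 1))*(14 + 47))/(-6 + 1*(-2 + 1)) - 2132) = √((-1 + (-6 + 1*(-1))*61)/(-6 + 1*(-1)) - 2132) = √((-1 + (-6 - 1)*61)/(-6 - 1) - 2132) = √((-1 - 7*61)/(-7) - 2132) = √(-(-1 - 427)/7 - 2132) = √(-⅐*(-428) - 2132) = √(428/7 - 2132) = √(-14496/7) = 4*I*√6342/7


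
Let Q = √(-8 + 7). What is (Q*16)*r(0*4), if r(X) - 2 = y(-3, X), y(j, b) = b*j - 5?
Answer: -48*I ≈ -48.0*I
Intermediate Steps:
Q = I (Q = √(-1) = I ≈ 1.0*I)
y(j, b) = -5 + b*j
r(X) = -3 - 3*X (r(X) = 2 + (-5 + X*(-3)) = 2 + (-5 - 3*X) = -3 - 3*X)
(Q*16)*r(0*4) = (I*16)*(-3 - 0*4) = (16*I)*(-3 - 3*0) = (16*I)*(-3 + 0) = (16*I)*(-3) = -48*I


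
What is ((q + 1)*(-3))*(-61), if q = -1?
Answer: 0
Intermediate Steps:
((q + 1)*(-3))*(-61) = ((-1 + 1)*(-3))*(-61) = (0*(-3))*(-61) = 0*(-61) = 0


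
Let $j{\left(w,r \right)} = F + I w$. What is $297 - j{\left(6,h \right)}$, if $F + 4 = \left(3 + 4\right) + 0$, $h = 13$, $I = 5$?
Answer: $264$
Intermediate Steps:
$F = 3$ ($F = -4 + \left(\left(3 + 4\right) + 0\right) = -4 + \left(7 + 0\right) = -4 + 7 = 3$)
$j{\left(w,r \right)} = 3 + 5 w$
$297 - j{\left(6,h \right)} = 297 - \left(3 + 5 \cdot 6\right) = 297 - \left(3 + 30\right) = 297 - 33 = 264$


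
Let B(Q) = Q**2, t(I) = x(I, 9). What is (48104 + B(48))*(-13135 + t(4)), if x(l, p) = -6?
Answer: -662411528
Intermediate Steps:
t(I) = -6
(48104 + B(48))*(-13135 + t(4)) = (48104 + 48**2)*(-13135 - 6) = (48104 + 2304)*(-13141) = 50408*(-13141) = -662411528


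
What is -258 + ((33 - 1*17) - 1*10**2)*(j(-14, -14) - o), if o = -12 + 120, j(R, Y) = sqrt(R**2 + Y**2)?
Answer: 8814 - 1176*sqrt(2) ≈ 7150.9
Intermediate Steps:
o = 108
-258 + ((33 - 1*17) - 1*10**2)*(j(-14, -14) - o) = -258 + ((33 - 1*17) - 1*10**2)*(sqrt((-14)**2 + (-14)**2) - 1*108) = -258 + ((33 - 17) - 1*100)*(sqrt(196 + 196) - 108) = -258 + (16 - 100)*(sqrt(392) - 108) = -258 - 84*(14*sqrt(2) - 108) = -258 - 84*(-108 + 14*sqrt(2)) = -258 + (9072 - 1176*sqrt(2)) = 8814 - 1176*sqrt(2)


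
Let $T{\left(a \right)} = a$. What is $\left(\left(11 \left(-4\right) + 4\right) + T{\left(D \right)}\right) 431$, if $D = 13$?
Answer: $-11637$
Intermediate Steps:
$\left(\left(11 \left(-4\right) + 4\right) + T{\left(D \right)}\right) 431 = \left(\left(11 \left(-4\right) + 4\right) + 13\right) 431 = \left(\left(-44 + 4\right) + 13\right) 431 = \left(-40 + 13\right) 431 = \left(-27\right) 431 = -11637$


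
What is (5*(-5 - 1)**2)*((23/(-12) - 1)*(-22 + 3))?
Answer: 9975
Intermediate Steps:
(5*(-5 - 1)**2)*((23/(-12) - 1)*(-22 + 3)) = (5*(-6)**2)*((23*(-1/12) - 1)*(-19)) = (5*36)*((-23/12 - 1)*(-19)) = 180*(-35/12*(-19)) = 180*(665/12) = 9975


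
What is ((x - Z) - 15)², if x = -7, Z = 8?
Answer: 900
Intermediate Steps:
((x - Z) - 15)² = ((-7 - 1*8) - 15)² = ((-7 - 8) - 15)² = (-15 - 15)² = (-30)² = 900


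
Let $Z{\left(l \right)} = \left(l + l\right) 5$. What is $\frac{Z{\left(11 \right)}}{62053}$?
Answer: $\frac{110}{62053} \approx 0.0017727$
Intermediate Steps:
$Z{\left(l \right)} = 10 l$ ($Z{\left(l \right)} = 2 l 5 = 10 l$)
$\frac{Z{\left(11 \right)}}{62053} = \frac{10 \cdot 11}{62053} = 110 \cdot \frac{1}{62053} = \frac{110}{62053}$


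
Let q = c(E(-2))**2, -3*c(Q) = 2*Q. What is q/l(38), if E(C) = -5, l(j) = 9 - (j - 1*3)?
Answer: -50/117 ≈ -0.42735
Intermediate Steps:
l(j) = 12 - j (l(j) = 9 - (j - 3) = 9 - (-3 + j) = 9 + (3 - j) = 12 - j)
c(Q) = -2*Q/3
q = 100/9 (q = (-2/3*(-5))**2 = (10/3)**2 = 100/9 ≈ 11.111)
q/l(38) = 100/(9*(12 - 1*38)) = 100/(9*(12 - 38)) = (100/9)/(-26) = (100/9)*(-1/26) = -50/117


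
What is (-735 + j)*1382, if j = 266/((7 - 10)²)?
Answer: -8774318/9 ≈ -9.7492e+5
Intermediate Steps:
j = 266/9 (j = 266/((-3)²) = 266/9 ≈ 29.556)
(-735 + j)*1382 = (-735 + 266/9)*1382 = -6349/9*1382 = -8774318/9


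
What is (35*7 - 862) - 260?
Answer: -877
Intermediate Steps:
(35*7 - 862) - 260 = (245 - 862) - 260 = -617 - 260 = -877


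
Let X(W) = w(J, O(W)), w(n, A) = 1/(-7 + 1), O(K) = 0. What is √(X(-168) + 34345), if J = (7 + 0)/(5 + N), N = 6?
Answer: √1236414/6 ≈ 185.32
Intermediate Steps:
J = 7/11 (J = (7 + 0)/(5 + 6) = 7/11 ≈ 0.63636)
w(n, A) = -⅙ (w(n, A) = 1/(-6) = -⅙)
X(W) = -⅙
√(X(-168) + 34345) = √(-⅙ + 34345) = √(206069/6) = √1236414/6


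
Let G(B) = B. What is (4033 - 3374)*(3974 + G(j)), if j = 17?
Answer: 2630069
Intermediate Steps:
(4033 - 3374)*(3974 + G(j)) = (4033 - 3374)*(3974 + 17) = 659*3991 = 2630069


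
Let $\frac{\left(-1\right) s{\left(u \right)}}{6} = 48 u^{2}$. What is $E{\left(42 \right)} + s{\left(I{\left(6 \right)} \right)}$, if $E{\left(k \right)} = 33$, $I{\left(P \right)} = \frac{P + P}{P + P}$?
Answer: $-255$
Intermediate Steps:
$I{\left(P \right)} = 1$ ($I{\left(P \right)} = \frac{2 P}{2 P} = 2 P \frac{1}{2 P} = 1$)
$s{\left(u \right)} = - 288 u^{2}$ ($s{\left(u \right)} = - 6 \cdot 48 u^{2} = - 288 u^{2}$)
$E{\left(42 \right)} + s{\left(I{\left(6 \right)} \right)} = 33 - 288 \cdot 1^{2} = 33 - 288 = -255$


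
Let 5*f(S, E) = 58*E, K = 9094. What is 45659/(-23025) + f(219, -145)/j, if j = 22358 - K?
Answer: -322174513/152701800 ≈ -2.1098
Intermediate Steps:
f(S, E) = 58*E/5 (f(S, E) = (58*E)/5 = 58*E/5)
j = 13264 (j = 22358 - 1*9094 = 22358 - 9094 = 13264)
45659/(-23025) + f(219, -145)/j = 45659/(-23025) + ((58/5)*(-145))/13264 = 45659*(-1/23025) - 1682*1/13264 = -45659/23025 - 841/6632 = -322174513/152701800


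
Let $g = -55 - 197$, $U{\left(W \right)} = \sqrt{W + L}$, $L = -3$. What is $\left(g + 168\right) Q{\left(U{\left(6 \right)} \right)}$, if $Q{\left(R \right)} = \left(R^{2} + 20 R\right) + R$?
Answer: $-252 - 1764 \sqrt{3} \approx -3307.3$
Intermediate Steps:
$U{\left(W \right)} = \sqrt{-3 + W}$ ($U{\left(W \right)} = \sqrt{W - 3} = \sqrt{-3 + W}$)
$Q{\left(R \right)} = R^{2} + 21 R$
$g = -252$ ($g = -55 - 197 = -252$)
$\left(g + 168\right) Q{\left(U{\left(6 \right)} \right)} = \left(-252 + 168\right) \sqrt{-3 + 6} \left(21 + \sqrt{-3 + 6}\right) = - 84 \sqrt{3} \left(21 + \sqrt{3}\right)$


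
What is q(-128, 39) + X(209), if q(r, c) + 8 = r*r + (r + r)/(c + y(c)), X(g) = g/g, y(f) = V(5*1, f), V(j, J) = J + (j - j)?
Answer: 638575/39 ≈ 16374.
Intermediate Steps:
V(j, J) = J (V(j, J) = J + 0 = J)
y(f) = f
X(g) = 1
q(r, c) = -8 + r**2 + r/c (q(r, c) = -8 + (r*r + (r + r)/(c + c)) = -8 + (r**2 + (2*r)/((2*c))) = -8 + (r**2 + (2*r)*(1/(2*c))) = -8 + (r**2 + r/c) = -8 + r**2 + r/c)
q(-128, 39) + X(209) = (-8 + (-128)**2 - 128/39) + 1 = (-8 + 16384 - 128*1/39) + 1 = (-8 + 16384 - 128/39) + 1 = 638536/39 + 1 = 638575/39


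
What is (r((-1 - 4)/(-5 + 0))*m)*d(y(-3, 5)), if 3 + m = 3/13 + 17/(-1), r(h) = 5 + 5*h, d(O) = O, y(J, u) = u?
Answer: -12850/13 ≈ -988.46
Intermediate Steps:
m = -257/13 (m = -3 + (3/13 + 17/(-1)) = -3 + (3*(1/13) + 17*(-1)) = -3 + (3/13 - 17) = -3 - 218/13 = -257/13 ≈ -19.769)
(r((-1 - 4)/(-5 + 0))*m)*d(y(-3, 5)) = ((5 + 5*((-1 - 4)/(-5 + 0)))*(-257/13))*5 = ((5 + 5*(-5/(-5)))*(-257/13))*5 = ((5 + 5*(-5*(-⅕)))*(-257/13))*5 = ((5 + 5*1)*(-257/13))*5 = ((5 + 5)*(-257/13))*5 = (10*(-257/13))*5 = -2570/13*5 = -12850/13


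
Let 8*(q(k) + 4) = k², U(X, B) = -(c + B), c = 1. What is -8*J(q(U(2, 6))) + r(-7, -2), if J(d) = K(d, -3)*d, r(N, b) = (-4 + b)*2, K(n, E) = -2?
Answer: 22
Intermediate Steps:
U(X, B) = -1 - B (U(X, B) = -(1 + B) = -1 - B)
q(k) = -4 + k²/8
r(N, b) = -8 + 2*b
J(d) = -2*d
-8*J(q(U(2, 6))) + r(-7, -2) = -(-16)*(-4 + (-1 - 1*6)²/8) + (-8 + 2*(-2)) = -(-16)*(-4 + (-1 - 6)²/8) + (-8 - 4) = -(-16)*(-4 + (⅛)*(-7)²) - 12 = -(-16)*(-4 + (⅛)*49) - 12 = -(-16)*(-4 + 49/8) - 12 = -(-16)*17/8 - 12 = -8*(-17/4) - 12 = 34 - 12 = 22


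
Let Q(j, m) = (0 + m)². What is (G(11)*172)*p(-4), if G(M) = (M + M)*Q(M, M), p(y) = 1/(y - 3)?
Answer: -457864/7 ≈ -65409.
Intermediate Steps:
Q(j, m) = m²
p(y) = 1/(-3 + y)
G(M) = 2*M³ (G(M) = (M + M)*M² = (2*M)*M² = 2*M³)
(G(11)*172)*p(-4) = ((2*11³)*172)/(-3 - 4) = ((2*1331)*172)/(-7) = (2662*172)*(-⅐) = 457864*(-⅐) = -457864/7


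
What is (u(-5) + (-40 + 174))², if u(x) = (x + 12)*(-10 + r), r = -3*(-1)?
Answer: 7225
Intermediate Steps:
r = 3
u(x) = -84 - 7*x (u(x) = (x + 12)*(-10 + 3) = (12 + x)*(-7) = -84 - 7*x)
(u(-5) + (-40 + 174))² = ((-84 - 7*(-5)) + (-40 + 174))² = ((-84 + 35) + 134)² = (-49 + 134)² = 85² = 7225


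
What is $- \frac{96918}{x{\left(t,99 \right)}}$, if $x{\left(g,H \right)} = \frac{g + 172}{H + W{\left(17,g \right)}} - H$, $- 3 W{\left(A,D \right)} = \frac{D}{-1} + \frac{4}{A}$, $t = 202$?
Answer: $\frac{273922574}{273449} \approx 1001.7$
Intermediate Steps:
$W{\left(A,D \right)} = - \frac{4}{3 A} + \frac{D}{3}$ ($W{\left(A,D \right)} = - \frac{\frac{D}{-1} + \frac{4}{A}}{3} = - \frac{D \left(-1\right) + \frac{4}{A}}{3} = - \frac{- D + \frac{4}{A}}{3} = - \frac{4}{3 A} + \frac{D}{3}$)
$x{\left(g,H \right)} = - H + \frac{172 + g}{- \frac{4}{51} + H + \frac{g}{3}}$ ($x{\left(g,H \right)} = \frac{g + 172}{H + \frac{-4 + 17 g}{3 \cdot 17}} - H = \frac{172 + g}{H + \frac{1}{3} \cdot \frac{1}{17} \left(-4 + 17 g\right)} - H = \frac{172 + g}{H + \left(- \frac{4}{51} + \frac{g}{3}\right)} - H = \frac{172 + g}{- \frac{4}{51} + H + \frac{g}{3}} - H = - H + \frac{172 + g}{- \frac{4}{51} + H + \frac{g}{3}}$)
$- \frac{96918}{x{\left(t,99 \right)}} = - \frac{96918}{\frac{1}{-4 + 17 \cdot 202 + 51 \cdot 99} \left(8772 - 51 \cdot 99^{2} + 51 \cdot 202 - 99 \left(-4 + 17 \cdot 202\right)\right)} = - \frac{96918}{\frac{1}{-4 + 3434 + 5049} \left(8772 - 499851 + 10302 - 99 \left(-4 + 3434\right)\right)} = - \frac{96918}{\frac{1}{8479} \left(8772 - 499851 + 10302 - 99 \cdot 3430\right)} = - \frac{96918}{\frac{1}{8479} \left(8772 - 499851 + 10302 - 339570\right)} = - \frac{96918}{\frac{1}{8479} \left(-820347\right)} = - \frac{96918}{- \frac{820347}{8479}} = \left(-96918\right) \left(- \frac{8479}{820347}\right) = \frac{273922574}{273449}$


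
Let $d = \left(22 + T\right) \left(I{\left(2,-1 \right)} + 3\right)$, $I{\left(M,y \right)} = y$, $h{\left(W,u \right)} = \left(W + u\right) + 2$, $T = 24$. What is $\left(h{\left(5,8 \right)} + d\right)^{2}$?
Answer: $11449$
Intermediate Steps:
$h{\left(W,u \right)} = 2 + W + u$
$d = 92$ ($d = \left(22 + 24\right) \left(-1 + 3\right) = 46 \cdot 2 = 92$)
$\left(h{\left(5,8 \right)} + d\right)^{2} = \left(\left(2 + 5 + 8\right) + 92\right)^{2} = \left(15 + 92\right)^{2} = 107^{2} = 11449$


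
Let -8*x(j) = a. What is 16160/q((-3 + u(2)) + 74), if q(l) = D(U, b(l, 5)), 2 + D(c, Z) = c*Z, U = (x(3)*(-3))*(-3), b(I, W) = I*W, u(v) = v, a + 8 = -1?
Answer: 129280/29549 ≈ 4.3751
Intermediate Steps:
a = -9 (a = -8 - 1 = -9)
x(j) = 9/8 (x(j) = -⅛*(-9) = 9/8)
U = 81/8 (U = ((9/8)*(-3))*(-3) = -27/8*(-3) = 81/8 ≈ 10.125)
D(c, Z) = -2 + Z*c (D(c, Z) = -2 + c*Z = -2 + Z*c)
q(l) = -2 + 405*l/8 (q(l) = -2 + (l*5)*(81/8) = -2 + (5*l)*(81/8) = -2 + 405*l/8)
16160/q((-3 + u(2)) + 74) = 16160/(-2 + 405*((-3 + 2) + 74)/8) = 16160/(-2 + 405*(-1 + 74)/8) = 16160/(-2 + (405/8)*73) = 16160/(-2 + 29565/8) = 16160/(29549/8) = 16160*(8/29549) = 129280/29549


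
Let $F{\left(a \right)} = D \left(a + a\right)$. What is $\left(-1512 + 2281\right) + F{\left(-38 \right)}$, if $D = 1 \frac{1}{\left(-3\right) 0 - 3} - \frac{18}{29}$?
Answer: $\frac{73211}{87} \approx 841.51$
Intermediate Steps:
$D = - \frac{83}{87}$ ($D = 1 \frac{1}{0 - 3} - \frac{18}{29} = 1 \frac{1}{-3} - \frac{18}{29} = 1 \left(- \frac{1}{3}\right) - \frac{18}{29} = - \frac{1}{3} - \frac{18}{29} = - \frac{83}{87} \approx -0.95402$)
$F{\left(a \right)} = - \frac{166 a}{87}$ ($F{\left(a \right)} = - \frac{83 \left(a + a\right)}{87} = - \frac{83 \cdot 2 a}{87} = - \frac{166 a}{87}$)
$\left(-1512 + 2281\right) + F{\left(-38 \right)} = \left(-1512 + 2281\right) - - \frac{6308}{87} = 769 + \frac{6308}{87} = \frac{73211}{87}$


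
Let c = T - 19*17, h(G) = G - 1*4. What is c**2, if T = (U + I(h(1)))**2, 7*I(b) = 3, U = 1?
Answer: 247338529/2401 ≈ 1.0301e+5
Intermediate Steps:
h(G) = -4 + G (h(G) = G - 4 = -4 + G)
I(b) = 3/7 (I(b) = (1/7)*3 = 3/7)
T = 100/49 (T = (1 + 3/7)**2 = (10/7)**2 = 100/49 ≈ 2.0408)
c = -15727/49 (c = 100/49 - 19*17 = 100/49 - 323 = -15727/49 ≈ -320.96)
c**2 = (-15727/49)**2 = 247338529/2401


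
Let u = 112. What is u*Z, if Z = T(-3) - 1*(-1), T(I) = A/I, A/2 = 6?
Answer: -336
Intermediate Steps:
A = 12 (A = 2*6 = 12)
T(I) = 12/I
Z = -3 (Z = 12/(-3) - 1*(-1) = 12*(-⅓) + 1 = -4 + 1 = -3)
u*Z = 112*(-3) = -336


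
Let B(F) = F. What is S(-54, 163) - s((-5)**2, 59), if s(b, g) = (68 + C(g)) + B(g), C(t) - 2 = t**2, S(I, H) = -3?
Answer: -3613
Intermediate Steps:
C(t) = 2 + t**2
s(b, g) = 70 + g + g**2 (s(b, g) = (68 + (2 + g**2)) + g = (70 + g**2) + g = 70 + g + g**2)
S(-54, 163) - s((-5)**2, 59) = -3 - (70 + 59 + 59**2) = -3 - (70 + 59 + 3481) = -3 - 1*3610 = -3 - 3610 = -3613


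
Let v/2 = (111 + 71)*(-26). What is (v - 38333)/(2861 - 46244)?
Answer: 47797/43383 ≈ 1.1017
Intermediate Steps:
v = -9464 (v = 2*((111 + 71)*(-26)) = 2*(182*(-26)) = 2*(-4732) = -9464)
(v - 38333)/(2861 - 46244) = (-9464 - 38333)/(2861 - 46244) = -47797/(-43383) = -47797*(-1/43383) = 47797/43383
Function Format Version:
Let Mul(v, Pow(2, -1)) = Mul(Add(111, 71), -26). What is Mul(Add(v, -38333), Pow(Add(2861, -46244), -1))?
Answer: Rational(47797, 43383) ≈ 1.1017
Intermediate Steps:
v = -9464 (v = Mul(2, Mul(Add(111, 71), -26)) = Mul(2, Mul(182, -26)) = Mul(2, -4732) = -9464)
Mul(Add(v, -38333), Pow(Add(2861, -46244), -1)) = Mul(Add(-9464, -38333), Pow(Add(2861, -46244), -1)) = Mul(-47797, Pow(-43383, -1)) = Mul(-47797, Rational(-1, 43383)) = Rational(47797, 43383)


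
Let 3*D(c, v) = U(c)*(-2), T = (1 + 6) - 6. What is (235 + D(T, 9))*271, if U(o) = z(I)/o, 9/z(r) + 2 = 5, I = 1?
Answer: 63143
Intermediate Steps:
z(r) = 3 (z(r) = 9/(-2 + 5) = 9/3 = 9*(⅓) = 3)
U(o) = 3/o
T = 1 (T = 7 - 6 = 1)
D(c, v) = -2/c (D(c, v) = ((3/c)*(-2))/3 = (-6/c)/3 = -2/c)
(235 + D(T, 9))*271 = (235 - 2/1)*271 = (235 - 2*1)*271 = (235 - 2)*271 = 233*271 = 63143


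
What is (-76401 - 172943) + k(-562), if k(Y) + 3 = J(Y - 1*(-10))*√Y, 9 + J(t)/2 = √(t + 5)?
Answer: -249347 - 2*I*√562*(9 - I*√547) ≈ -2.5046e+5 - 426.72*I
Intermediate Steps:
J(t) = -18 + 2*√(5 + t) (J(t) = -18 + 2*√(t + 5) = -18 + 2*√(5 + t))
k(Y) = -3 + √Y*(-18 + 2*√(15 + Y)) (k(Y) = -3 + (-18 + 2*√(5 + (Y - 1*(-10))))*√Y = -3 + (-18 + 2*√(5 + (Y + 10)))*√Y = -3 + (-18 + 2*√(5 + (10 + Y)))*√Y = -3 + (-18 + 2*√(15 + Y))*√Y = -3 + √Y*(-18 + 2*√(15 + Y)))
(-76401 - 172943) + k(-562) = (-76401 - 172943) + (-3 + 2*√(-562)*(-9 + √(15 - 562))) = -249344 + (-3 + 2*(I*√562)*(-9 + √(-547))) = -249344 + (-3 + 2*(I*√562)*(-9 + I*√547)) = -249344 + (-3 + 2*I*√562*(-9 + I*√547)) = -249347 + 2*I*√562*(-9 + I*√547)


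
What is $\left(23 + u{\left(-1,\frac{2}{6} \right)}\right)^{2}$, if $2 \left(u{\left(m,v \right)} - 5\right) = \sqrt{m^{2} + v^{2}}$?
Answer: $\frac{\left(168 + \sqrt{10}\right)^{2}}{36} \approx 813.79$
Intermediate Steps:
$u{\left(m,v \right)} = 5 + \frac{\sqrt{m^{2} + v^{2}}}{2}$
$\left(23 + u{\left(-1,\frac{2}{6} \right)}\right)^{2} = \left(23 + \left(5 + \frac{\sqrt{\left(-1\right)^{2} + \left(\frac{2}{6}\right)^{2}}}{2}\right)\right)^{2} = \left(23 + \left(5 + \frac{\sqrt{1 + \left(2 \cdot \frac{1}{6}\right)^{2}}}{2}\right)\right)^{2} = \left(23 + \left(5 + \frac{\sqrt{1 + \left(\frac{1}{3}\right)^{2}}}{2}\right)\right)^{2} = \left(23 + \left(5 + \frac{\sqrt{1 + \frac{1}{9}}}{2}\right)\right)^{2} = \left(23 + \left(5 + \frac{\sqrt{\frac{10}{9}}}{2}\right)\right)^{2} = \left(23 + \left(5 + \frac{\frac{1}{3} \sqrt{10}}{2}\right)\right)^{2} = \left(23 + \left(5 + \frac{\sqrt{10}}{6}\right)\right)^{2} = \left(28 + \frac{\sqrt{10}}{6}\right)^{2}$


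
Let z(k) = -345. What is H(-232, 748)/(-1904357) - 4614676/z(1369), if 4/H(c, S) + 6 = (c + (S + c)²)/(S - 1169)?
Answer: 236001486041238958/17643819996075 ≈ 13376.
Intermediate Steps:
H(c, S) = 4/(-6 + (c + (S + c)²)/(-1169 + S)) (H(c, S) = 4/(-6 + (c + (S + c)²)/(S - 1169)) = 4/(-6 + (c + (S + c)²)/(-1169 + S)))
H(-232, 748)/(-1904357) - 4614676/z(1369) = (4*(-1169 + 748)/(7014 - 232 + (748 - 232)² - 6*748))/(-1904357) - 4614676/(-345) = (4*(-421)/(7014 - 232 + 516² - 4488))*(-1/1904357) - 4614676*(-1/345) = (4*(-421)/(7014 - 232 + 266256 - 4488))*(-1/1904357) + 4614676/345 = (4*(-421)/268550)*(-1/1904357) + 4614676/345 = (4*(1/268550)*(-421))*(-1/1904357) + 4614676/345 = -842/134275*(-1/1904357) + 4614676/345 = 842/255707536175 + 4614676/345 = 236001486041238958/17643819996075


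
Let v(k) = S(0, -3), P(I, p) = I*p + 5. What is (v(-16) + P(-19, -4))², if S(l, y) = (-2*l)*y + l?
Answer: 6561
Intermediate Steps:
P(I, p) = 5 + I*p
S(l, y) = l - 2*l*y (S(l, y) = -2*l*y + l = l - 2*l*y)
v(k) = 0 (v(k) = 0*(1 - 2*(-3)) = 0*(1 + 6) = 0*7 = 0)
(v(-16) + P(-19, -4))² = (0 + (5 - 19*(-4)))² = (0 + (5 + 76))² = (0 + 81)² = 81² = 6561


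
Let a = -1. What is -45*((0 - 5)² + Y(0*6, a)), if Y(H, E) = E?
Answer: -1080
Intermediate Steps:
-45*((0 - 5)² + Y(0*6, a)) = -45*((0 - 5)² - 1) = -45*((-5)² - 1) = -45*(25 - 1) = -45*24 = -1080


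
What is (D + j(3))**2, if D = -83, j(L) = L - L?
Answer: 6889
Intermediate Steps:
j(L) = 0
(D + j(3))**2 = (-83 + 0)**2 = (-83)**2 = 6889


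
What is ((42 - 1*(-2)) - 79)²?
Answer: 1225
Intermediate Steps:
((42 - 1*(-2)) - 79)² = ((42 + 2) - 79)² = (44 - 79)² = (-35)² = 1225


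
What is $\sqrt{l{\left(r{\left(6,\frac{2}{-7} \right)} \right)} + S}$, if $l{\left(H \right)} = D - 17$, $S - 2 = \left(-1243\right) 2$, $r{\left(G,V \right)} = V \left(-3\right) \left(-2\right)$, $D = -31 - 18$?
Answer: $5 i \sqrt{102} \approx 50.497 i$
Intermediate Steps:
$D = -49$
$r{\left(G,V \right)} = 6 V$ ($r{\left(G,V \right)} = - 3 V \left(-2\right) = 6 V$)
$S = -2484$ ($S = 2 - 2486 = -2484$)
$l{\left(H \right)} = -66$ ($l{\left(H \right)} = -49 - 17 = -66$)
$\sqrt{l{\left(r{\left(6,\frac{2}{-7} \right)} \right)} + S} = \sqrt{-66 - 2484} = \sqrt{-2550} = 5 i \sqrt{102}$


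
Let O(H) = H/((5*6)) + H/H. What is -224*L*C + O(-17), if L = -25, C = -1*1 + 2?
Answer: 168013/30 ≈ 5600.4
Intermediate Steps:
C = 1 (C = -1 + 2 = 1)
O(H) = 1 + H/30 (O(H) = H/30 + 1 = 1 + H/30)
-224*L*C + O(-17) = -(-5600) + (1 + (1/30)*(-17)) = -224*(-25) + (1 - 17/30) = 5600 + 13/30 = 168013/30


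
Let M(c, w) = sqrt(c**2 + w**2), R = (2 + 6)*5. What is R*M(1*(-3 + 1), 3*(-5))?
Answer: 40*sqrt(229) ≈ 605.31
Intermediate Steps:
R = 40 (R = 8*5 = 40)
R*M(1*(-3 + 1), 3*(-5)) = 40*sqrt((1*(-3 + 1))**2 + (3*(-5))**2) = 40*sqrt((1*(-2))**2 + (-15)**2) = 40*sqrt((-2)**2 + 225) = 40*sqrt(4 + 225) = 40*sqrt(229)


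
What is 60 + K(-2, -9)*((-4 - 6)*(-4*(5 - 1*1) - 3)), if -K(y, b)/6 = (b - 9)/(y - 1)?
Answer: -6780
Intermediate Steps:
K(y, b) = -6*(-9 + b)/(-1 + y) (K(y, b) = -6*(b - 9)/(y - 1) = -6*(-9 + b)/(-1 + y))
60 + K(-2, -9)*((-4 - 6)*(-4*(5 - 1*1) - 3)) = 60 + (6*(9 - 1*(-9))/(-1 - 2))*((-4 - 6)*(-4*(5 - 1*1) - 3)) = 60 + (6*(9 + 9)/(-3))*(-10*(-4*(5 - 1) - 3)) = 60 + (6*(-1/3)*18)*(-10*(-4*4 - 3)) = 60 - (-360)*(-16 - 3) = 60 - (-360)*(-19) = 60 - 36*190 = 60 - 6840 = -6780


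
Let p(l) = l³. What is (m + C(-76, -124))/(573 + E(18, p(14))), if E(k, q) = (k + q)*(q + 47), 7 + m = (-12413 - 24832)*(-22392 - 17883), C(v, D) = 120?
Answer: 1500042488/7709315 ≈ 194.58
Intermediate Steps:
m = 1500042368 (m = -7 + (-12413 - 24832)*(-22392 - 17883) = -7 - 37245*(-40275) = -7 + 1500042375 = 1500042368)
E(k, q) = (47 + q)*(k + q) (E(k, q) = (k + q)*(47 + q) = (47 + q)*(k + q))
(m + C(-76, -124))/(573 + E(18, p(14))) = (1500042368 + 120)/(573 + ((14³)² + 47*18 + 47*14³ + 18*14³)) = 1500042488/(573 + (2744² + 846 + 47*2744 + 18*2744)) = 1500042488/(573 + (7529536 + 846 + 128968 + 49392)) = 1500042488/(573 + 7708742) = 1500042488/7709315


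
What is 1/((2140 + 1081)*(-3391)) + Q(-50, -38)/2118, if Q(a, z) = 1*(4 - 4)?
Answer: -1/10922411 ≈ -9.1555e-8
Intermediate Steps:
Q(a, z) = 0 (Q(a, z) = 1*0 = 0)
1/((2140 + 1081)*(-3391)) + Q(-50, -38)/2118 = 1/((2140 + 1081)*(-3391)) + 0/2118 = -1/3391/3221 + 0*(1/2118) = (1/3221)*(-1/3391) + 0 = -1/10922411 + 0 = -1/10922411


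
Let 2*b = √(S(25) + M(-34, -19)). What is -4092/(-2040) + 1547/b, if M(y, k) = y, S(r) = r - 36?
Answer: 341/170 - 3094*I*√5/15 ≈ 2.0059 - 461.23*I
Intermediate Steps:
S(r) = -36 + r
b = 3*I*√5/2 (b = √((-36 + 25) - 34)/2 = √(-11 - 34)/2 = √(-45)/2 = (3*I*√5)/2 = 3*I*√5/2 ≈ 3.3541*I)
-4092/(-2040) + 1547/b = -4092/(-2040) + 1547/((3*I*√5/2)) = -4092*(-1/2040) + 1547*(-2*I*√5/15) = 341/170 - 3094*I*√5/15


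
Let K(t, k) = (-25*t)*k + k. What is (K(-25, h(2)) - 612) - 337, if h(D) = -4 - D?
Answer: -4705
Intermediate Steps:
K(t, k) = k - 25*k*t (K(t, k) = -25*k*t + k = k - 25*k*t)
(K(-25, h(2)) - 612) - 337 = ((-4 - 1*2)*(1 - 25*(-25)) - 612) - 337 = ((-4 - 2)*(1 + 625) - 612) - 337 = (-6*626 - 612) - 337 = (-3756 - 612) - 337 = -4368 - 337 = -4705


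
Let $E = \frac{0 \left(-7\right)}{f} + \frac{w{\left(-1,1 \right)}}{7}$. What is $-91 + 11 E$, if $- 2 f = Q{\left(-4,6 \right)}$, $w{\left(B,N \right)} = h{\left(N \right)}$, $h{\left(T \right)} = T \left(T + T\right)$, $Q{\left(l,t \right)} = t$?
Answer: $- \frac{615}{7} \approx -87.857$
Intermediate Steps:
$h{\left(T \right)} = 2 T^{2}$ ($h{\left(T \right)} = T 2 T = 2 T^{2}$)
$w{\left(B,N \right)} = 2 N^{2}$
$f = -3$ ($f = \left(- \frac{1}{2}\right) 6 = -3$)
$E = \frac{2}{7}$ ($E = \frac{0 \left(-7\right)}{-3} + \frac{2 \cdot 1^{2}}{7} = 0 \left(- \frac{1}{3}\right) + 2 \cdot 1 \cdot \frac{1}{7} = 0 + 2 \cdot \frac{1}{7} = 0 + \frac{2}{7} = \frac{2}{7} \approx 0.28571$)
$-91 + 11 E = -91 + 11 \cdot \frac{2}{7} = -91 + \frac{22}{7} = - \frac{615}{7}$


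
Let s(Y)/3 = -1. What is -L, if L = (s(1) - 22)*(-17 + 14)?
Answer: -75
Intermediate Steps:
s(Y) = -3 (s(Y) = 3*(-1) = -3)
L = 75 (L = (-3 - 22)*(-17 + 14) = -25*(-3) = 75)
-L = -1*75 = -75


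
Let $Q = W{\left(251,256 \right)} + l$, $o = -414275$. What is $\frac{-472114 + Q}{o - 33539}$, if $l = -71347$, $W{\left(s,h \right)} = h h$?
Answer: $\frac{477925}{447814} \approx 1.0672$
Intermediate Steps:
$W{\left(s,h \right)} = h^{2}$
$Q = -5811$ ($Q = 256^{2} - 71347 = 65536 - 71347 = -5811$)
$\frac{-472114 + Q}{o - 33539} = \frac{-472114 - 5811}{-414275 - 33539} = - \frac{477925}{-447814} = \left(-477925\right) \left(- \frac{1}{447814}\right) = \frac{477925}{447814}$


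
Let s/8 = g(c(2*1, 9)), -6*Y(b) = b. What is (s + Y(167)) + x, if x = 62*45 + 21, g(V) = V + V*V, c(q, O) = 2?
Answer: 16987/6 ≈ 2831.2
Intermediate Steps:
Y(b) = -b/6
g(V) = V + V²
s = 48 (s = 8*(2*(1 + 2)) = 8*(2*3) = 8*6 = 48)
x = 2811 (x = 2790 + 21 = 2811)
(s + Y(167)) + x = (48 - ⅙*167) + 2811 = (48 - 167/6) + 2811 = 121/6 + 2811 = 16987/6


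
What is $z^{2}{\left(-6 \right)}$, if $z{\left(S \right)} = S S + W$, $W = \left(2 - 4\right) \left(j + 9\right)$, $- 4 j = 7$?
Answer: $\frac{1849}{4} \approx 462.25$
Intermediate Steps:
$j = - \frac{7}{4}$ ($j = \left(- \frac{1}{4}\right) 7 = - \frac{7}{4} \approx -1.75$)
$W = - \frac{29}{2}$ ($W = \left(2 - 4\right) \left(- \frac{7}{4} + 9\right) = \left(-2\right) \frac{29}{4} = - \frac{29}{2} \approx -14.5$)
$z{\left(S \right)} = - \frac{29}{2} + S^{2}$ ($z{\left(S \right)} = S S - \frac{29}{2} = S^{2} - \frac{29}{2} = - \frac{29}{2} + S^{2}$)
$z^{2}{\left(-6 \right)} = \left(- \frac{29}{2} + \left(-6\right)^{2}\right)^{2} = \left(- \frac{29}{2} + 36\right)^{2} = \left(\frac{43}{2}\right)^{2} = \frac{1849}{4}$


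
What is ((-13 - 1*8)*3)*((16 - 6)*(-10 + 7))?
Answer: 1890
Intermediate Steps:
((-13 - 1*8)*3)*((16 - 6)*(-10 + 7)) = ((-13 - 8)*3)*(10*(-3)) = -21*3*(-30) = -63*(-30) = 1890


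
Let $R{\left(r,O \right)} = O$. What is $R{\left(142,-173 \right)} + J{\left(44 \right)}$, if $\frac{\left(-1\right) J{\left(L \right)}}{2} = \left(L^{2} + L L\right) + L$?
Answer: $-8005$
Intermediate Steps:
$J{\left(L \right)} = - 4 L^{2} - 2 L$ ($J{\left(L \right)} = - 2 \left(\left(L^{2} + L L\right) + L\right) = - 2 \left(\left(L^{2} + L^{2}\right) + L\right) = - 2 \left(2 L^{2} + L\right) = - 2 \left(L + 2 L^{2}\right) = - 4 L^{2} - 2 L$)
$R{\left(142,-173 \right)} + J{\left(44 \right)} = -173 - 88 \left(1 + 2 \cdot 44\right) = -173 - 88 \left(1 + 88\right) = -173 - 88 \cdot 89 = -173 - 7832 = -8005$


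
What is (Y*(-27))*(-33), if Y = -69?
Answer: -61479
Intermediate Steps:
(Y*(-27))*(-33) = -69*(-27)*(-33) = 1863*(-33) = -61479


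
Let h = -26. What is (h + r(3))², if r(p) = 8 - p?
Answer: 441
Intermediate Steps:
(h + r(3))² = (-26 + (8 - 1*3))² = (-26 + (8 - 3))² = (-26 + 5)² = (-21)² = 441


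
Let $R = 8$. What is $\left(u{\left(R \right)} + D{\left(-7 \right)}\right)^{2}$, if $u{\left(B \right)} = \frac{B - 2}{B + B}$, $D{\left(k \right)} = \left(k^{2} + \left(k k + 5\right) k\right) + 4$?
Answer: $\frac{6744409}{64} \approx 1.0538 \cdot 10^{5}$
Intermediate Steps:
$D{\left(k \right)} = 4 + k^{2} + k \left(5 + k^{2}\right)$ ($D{\left(k \right)} = \left(k^{2} + \left(k^{2} + 5\right) k\right) + 4 = \left(k^{2} + \left(5 + k^{2}\right) k\right) + 4 = \left(k^{2} + k \left(5 + k^{2}\right)\right) + 4 = 4 + k^{2} + k \left(5 + k^{2}\right)$)
$u{\left(B \right)} = \frac{-2 + B}{2 B}$
$\left(u{\left(R \right)} + D{\left(-7 \right)}\right)^{2} = \left(\frac{-2 + 8}{2 \cdot 8} + \left(4 + \left(-7\right)^{2} + \left(-7\right)^{3} + 5 \left(-7\right)\right)\right)^{2} = \left(\frac{1}{2} \cdot \frac{1}{8} \cdot 6 + \left(4 + 49 - 343 - 35\right)\right)^{2} = \left(\frac{3}{8} - 325\right)^{2} = \left(- \frac{2597}{8}\right)^{2} = \frac{6744409}{64}$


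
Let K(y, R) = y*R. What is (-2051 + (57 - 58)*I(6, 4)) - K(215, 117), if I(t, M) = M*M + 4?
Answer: -27226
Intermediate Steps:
I(t, M) = 4 + M² (I(t, M) = M² + 4 = 4 + M²)
K(y, R) = R*y
(-2051 + (57 - 58)*I(6, 4)) - K(215, 117) = (-2051 + (57 - 58)*(4 + 4²)) - 117*215 = (-2051 - (4 + 16)) - 1*25155 = (-2051 - 1*20) - 25155 = (-2051 - 20) - 25155 = -2071 - 25155 = -27226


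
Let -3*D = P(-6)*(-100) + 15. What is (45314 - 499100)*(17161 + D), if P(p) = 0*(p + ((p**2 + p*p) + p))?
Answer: -7785152616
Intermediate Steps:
P(p) = 0 (P(p) = 0*(p + ((p**2 + p**2) + p)) = 0*(p + (2*p**2 + p)) = 0*(p + (p + 2*p**2)) = 0*(2*p + 2*p**2) = 0)
D = -5 (D = -(0*(-100) + 15)/3 = -(0 + 15)/3 = -1/3*15 = -5)
(45314 - 499100)*(17161 + D) = (45314 - 499100)*(17161 - 5) = -453786*17156 = -7785152616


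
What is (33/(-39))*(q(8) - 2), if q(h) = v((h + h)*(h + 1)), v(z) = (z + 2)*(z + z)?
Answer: -462506/13 ≈ -35577.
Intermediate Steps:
v(z) = 2*z*(2 + z) (v(z) = (2 + z)*(2*z) = 2*z*(2 + z))
q(h) = 4*h*(1 + h)*(2 + 2*h*(1 + h)) (q(h) = 2*((h + h)*(h + 1))*(2 + (h + h)*(h + 1)) = 2*((2*h)*(1 + h))*(2 + (2*h)*(1 + h)) = 2*(2*h*(1 + h))*(2 + 2*h*(1 + h)) = 4*h*(1 + h)*(2 + 2*h*(1 + h)))
(33/(-39))*(q(8) - 2) = (33/(-39))*(8*8*(1 + 8)*(1 + 8*(1 + 8)) - 2) = (33*(-1/39))*(8*8*9*(1 + 8*9) - 2) = -11*(8*8*9*(1 + 72) - 2)/13 = -11*(8*8*9*73 - 2)/13 = -11*(42048 - 2)/13 = -11/13*42046 = -462506/13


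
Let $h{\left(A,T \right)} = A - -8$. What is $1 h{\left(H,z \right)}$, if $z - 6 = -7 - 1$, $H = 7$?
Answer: $15$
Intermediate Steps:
$z = -2$ ($z = 6 - 8 = -2$)
$h{\left(A,T \right)} = 8 + A$ ($h{\left(A,T \right)} = A + 8 = 8 + A$)
$1 h{\left(H,z \right)} = 1 \left(8 + 7\right) = 1 \cdot 15 = 15$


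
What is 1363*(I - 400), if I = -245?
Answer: -879135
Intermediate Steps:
1363*(I - 400) = 1363*(-245 - 400) = 1363*(-645) = -879135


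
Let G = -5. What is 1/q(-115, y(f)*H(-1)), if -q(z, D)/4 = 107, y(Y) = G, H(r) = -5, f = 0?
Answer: -1/428 ≈ -0.0023364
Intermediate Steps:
y(Y) = -5
q(z, D) = -428 (q(z, D) = -4*107 = -428)
1/q(-115, y(f)*H(-1)) = 1/(-428) = -1/428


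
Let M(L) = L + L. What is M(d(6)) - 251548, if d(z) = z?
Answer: -251536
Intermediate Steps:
M(L) = 2*L
M(d(6)) - 251548 = 2*6 - 251548 = 12 - 251548 = -251536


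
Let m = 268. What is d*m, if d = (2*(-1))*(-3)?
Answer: 1608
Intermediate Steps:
d = 6 (d = -2*(-3) = 6)
d*m = 6*268 = 1608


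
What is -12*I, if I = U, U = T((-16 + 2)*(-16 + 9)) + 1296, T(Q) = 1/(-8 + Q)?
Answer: -233282/15 ≈ -15552.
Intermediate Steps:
U = 116641/90 (U = 1/(-8 + (-16 + 2)*(-16 + 9)) + 1296 = 1/(-8 - 14*(-7)) + 1296 = 1/(-8 + 98) + 1296 = 1/90 + 1296 = 116641/90 ≈ 1296.0)
I = 116641/90 ≈ 1296.0
-12*I = -12*116641/90 = -233282/15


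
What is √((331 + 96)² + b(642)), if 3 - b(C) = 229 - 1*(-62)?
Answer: √182041 ≈ 426.66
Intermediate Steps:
b(C) = -288 (b(C) = 3 - (229 - 1*(-62)) = 3 - (229 + 62) = 3 - 1*291 = 3 - 291 = -288)
√((331 + 96)² + b(642)) = √((331 + 96)² - 288) = √(427² - 288) = √(182329 - 288) = √182041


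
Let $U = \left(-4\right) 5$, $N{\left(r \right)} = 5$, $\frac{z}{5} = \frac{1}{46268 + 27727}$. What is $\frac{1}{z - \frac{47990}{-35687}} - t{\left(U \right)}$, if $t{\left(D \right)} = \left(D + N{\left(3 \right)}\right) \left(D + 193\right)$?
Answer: $\frac{1843600145628}{710239697} \approx 2595.7$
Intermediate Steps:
$z = \frac{1}{14799}$ ($z = \frac{5}{46268 + 27727} = \frac{5}{73995} = 5 \cdot \frac{1}{73995} = \frac{1}{14799} \approx 6.7572 \cdot 10^{-5}$)
$U = -20$
$t{\left(D \right)} = \left(5 + D\right) \left(193 + D\right)$ ($t{\left(D \right)} = \left(D + 5\right) \left(D + 193\right) = \left(5 + D\right) \left(193 + D\right)$)
$\frac{1}{z - \frac{47990}{-35687}} - t{\left(U \right)} = \frac{1}{\frac{1}{14799} - \frac{47990}{-35687}} - \left(965 + \left(-20\right)^{2} + 198 \left(-20\right)\right) = \frac{1}{\frac{1}{14799} - - \frac{47990}{35687}} - \left(965 + 400 - 3960\right) = \frac{1}{\frac{1}{14799} + \frac{47990}{35687}} - -2595 = \frac{1}{\frac{710239697}{528131913}} + 2595 = \frac{528131913}{710239697} + 2595 = \frac{1843600145628}{710239697}$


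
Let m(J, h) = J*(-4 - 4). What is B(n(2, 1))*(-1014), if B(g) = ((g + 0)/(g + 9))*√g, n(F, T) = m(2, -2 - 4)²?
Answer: -4153344/265 ≈ -15673.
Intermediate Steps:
m(J, h) = -8*J (m(J, h) = J*(-8) = -8*J)
n(F, T) = 256 (n(F, T) = (-8*2)² = (-16)² = 256)
B(g) = g^(3/2)/(9 + g) (B(g) = (g/(9 + g))*√g = g^(3/2)/(9 + g))
B(n(2, 1))*(-1014) = (256^(3/2)/(9 + 256))*(-1014) = (4096/265)*(-1014) = -4153344/265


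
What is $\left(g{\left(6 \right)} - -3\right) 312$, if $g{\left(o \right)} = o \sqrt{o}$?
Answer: $936 + 1872 \sqrt{6} \approx 5521.4$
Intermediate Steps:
$g{\left(o \right)} = o^{\frac{3}{2}}$
$\left(g{\left(6 \right)} - -3\right) 312 = \left(6^{\frac{3}{2}} - -3\right) 312 = \left(6 \sqrt{6} + 3\right) 312 = \left(3 + 6 \sqrt{6}\right) 312 = 936 + 1872 \sqrt{6}$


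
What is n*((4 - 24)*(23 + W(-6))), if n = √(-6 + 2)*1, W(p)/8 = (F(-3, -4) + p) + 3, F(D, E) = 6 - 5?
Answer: -280*I ≈ -280.0*I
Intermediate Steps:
F(D, E) = 1
W(p) = 32 + 8*p (W(p) = 8*((1 + p) + 3) = 8*(4 + p) = 32 + 8*p)
n = 2*I (n = √(-4)*1 = (2*I)*1 = 2*I ≈ 2.0*I)
n*((4 - 24)*(23 + W(-6))) = (2*I)*((4 - 24)*(23 + (32 + 8*(-6)))) = (2*I)*(-20*(23 + (32 - 48))) = (2*I)*(-20*(23 - 16)) = (2*I)*(-20*7) = (2*I)*(-140) = -280*I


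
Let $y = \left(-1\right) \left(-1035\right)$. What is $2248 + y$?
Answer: $3283$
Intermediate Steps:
$y = 1035$
$2248 + y = 2248 + 1035 = 3283$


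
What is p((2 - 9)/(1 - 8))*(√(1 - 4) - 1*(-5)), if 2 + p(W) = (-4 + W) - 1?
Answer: -30 - 6*I*√3 ≈ -30.0 - 10.392*I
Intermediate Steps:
p(W) = -7 + W (p(W) = -2 + ((-4 + W) - 1) = -2 + (-5 + W) = -7 + W)
p((2 - 9)/(1 - 8))*(√(1 - 4) - 1*(-5)) = (-7 + (2 - 9)/(1 - 8))*(√(1 - 4) - 1*(-5)) = (-7 - 7/(-7))*(√(-3) + 5) = (-7 - 7*(-⅐))*(I*√3 + 5) = (-7 + 1)*(5 + I*√3) = -6*(5 + I*√3) = -30 - 6*I*√3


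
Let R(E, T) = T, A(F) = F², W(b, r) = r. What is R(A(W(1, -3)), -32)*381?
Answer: -12192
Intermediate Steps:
R(A(W(1, -3)), -32)*381 = -32*381 = -12192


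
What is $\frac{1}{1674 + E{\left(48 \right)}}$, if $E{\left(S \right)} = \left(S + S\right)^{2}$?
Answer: $\frac{1}{10890} \approx 9.1827 \cdot 10^{-5}$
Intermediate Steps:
$E{\left(S \right)} = 4 S^{2}$ ($E{\left(S \right)} = \left(2 S\right)^{2} = 4 S^{2}$)
$\frac{1}{1674 + E{\left(48 \right)}} = \frac{1}{1674 + 4 \cdot 48^{2}} = \frac{1}{1674 + 4 \cdot 2304} = \frac{1}{1674 + 9216} = \frac{1}{10890}$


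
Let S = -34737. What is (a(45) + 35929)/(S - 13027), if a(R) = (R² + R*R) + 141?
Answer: -10030/11941 ≈ -0.83996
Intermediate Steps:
a(R) = 141 + 2*R² (a(R) = (R² + R²) + 141 = 2*R² + 141 = 141 + 2*R²)
(a(45) + 35929)/(S - 13027) = ((141 + 2*45²) + 35929)/(-34737 - 13027) = ((141 + 2*2025) + 35929)/(-47764) = ((141 + 4050) + 35929)*(-1/47764) = (4191 + 35929)*(-1/47764) = 40120*(-1/47764) = -10030/11941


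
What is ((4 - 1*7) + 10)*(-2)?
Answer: -14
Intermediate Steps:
((4 - 1*7) + 10)*(-2) = ((4 - 7) + 10)*(-2) = (-3 + 10)*(-2) = 7*(-2) = -14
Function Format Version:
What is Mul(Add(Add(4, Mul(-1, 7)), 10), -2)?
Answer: -14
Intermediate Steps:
Mul(Add(Add(4, Mul(-1, 7)), 10), -2) = Mul(Add(Add(4, -7), 10), -2) = Mul(Add(-3, 10), -2) = Mul(7, -2) = -14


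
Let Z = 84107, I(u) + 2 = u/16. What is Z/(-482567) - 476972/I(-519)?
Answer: 3682688811027/265894417 ≈ 13850.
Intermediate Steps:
I(u) = -2 + u/16
Z/(-482567) - 476972/I(-519) = 84107/(-482567) - 476972/(-2 + (1/16)*(-519)) = 84107*(-1/482567) - 476972/(-2 - 519/16) = -84107/482567 - 476972/(-551/16) = -84107/482567 - 476972*(-16/551) = -84107/482567 + 7631552/551 = 3682688811027/265894417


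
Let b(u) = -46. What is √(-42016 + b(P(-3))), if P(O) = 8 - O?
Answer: I*√42062 ≈ 205.09*I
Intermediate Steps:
√(-42016 + b(P(-3))) = √(-42016 - 46) = √(-42062) = I*√42062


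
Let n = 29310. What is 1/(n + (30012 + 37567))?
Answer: 1/96889 ≈ 1.0321e-5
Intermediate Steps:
1/(n + (30012 + 37567)) = 1/(29310 + (30012 + 37567)) = 1/(29310 + 67579) = 1/96889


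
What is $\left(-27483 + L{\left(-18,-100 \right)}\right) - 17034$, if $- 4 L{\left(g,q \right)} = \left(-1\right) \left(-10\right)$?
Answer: $- \frac{89039}{2} \approx -44520.0$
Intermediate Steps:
$L{\left(g,q \right)} = - \frac{5}{2}$ ($L{\left(g,q \right)} = - \frac{\left(-1\right) \left(-10\right)}{4} = \left(- \frac{1}{4}\right) 10 = - \frac{5}{2}$)
$\left(-27483 + L{\left(-18,-100 \right)}\right) - 17034 = \left(-27483 - \frac{5}{2}\right) - 17034 = - \frac{54971}{2} - 17034 = - \frac{89039}{2}$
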